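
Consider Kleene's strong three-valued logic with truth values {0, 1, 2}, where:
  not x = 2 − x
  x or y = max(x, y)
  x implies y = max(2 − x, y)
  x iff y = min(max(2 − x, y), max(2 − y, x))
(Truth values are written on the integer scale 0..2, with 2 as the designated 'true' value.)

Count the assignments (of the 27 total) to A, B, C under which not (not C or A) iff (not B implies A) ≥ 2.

2

value 2: 2 assignments (counts)
value 1: 13 assignments
value 0: 12 assignments
So 2 of the 27 assignments meet the threshold.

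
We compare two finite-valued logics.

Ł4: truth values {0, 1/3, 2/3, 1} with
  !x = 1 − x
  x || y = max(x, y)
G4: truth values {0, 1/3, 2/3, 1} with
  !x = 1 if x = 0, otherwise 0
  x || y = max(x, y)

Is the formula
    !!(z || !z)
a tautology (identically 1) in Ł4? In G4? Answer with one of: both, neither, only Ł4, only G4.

In Ł4: at z = 1/3 the value is 2/3 — not a tautology.
In G4: every assignment gives 1 — tautology.

only G4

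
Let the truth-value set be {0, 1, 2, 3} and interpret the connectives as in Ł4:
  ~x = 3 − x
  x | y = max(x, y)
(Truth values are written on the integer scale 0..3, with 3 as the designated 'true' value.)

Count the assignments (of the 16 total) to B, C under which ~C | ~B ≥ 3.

B = 0, C = 0 ↦ 3  ≥
B = 0, C = 1 ↦ 3  ≥
B = 0, C = 2 ↦ 3  ≥
B = 0, C = 3 ↦ 3  ≥
B = 1, C = 0 ↦ 3  ≥
B = 1, C = 1 ↦ 2  <
B = 1, C = 2 ↦ 2  <
B = 1, C = 3 ↦ 2  <
B = 2, C = 0 ↦ 3  ≥
B = 2, C = 1 ↦ 2  <
B = 2, C = 2 ↦ 1  <
B = 2, C = 3 ↦ 1  <
B = 3, C = 0 ↦ 3  ≥
B = 3, C = 1 ↦ 2  <
B = 3, C = 2 ↦ 1  <
B = 3, C = 3 ↦ 0  <
So 7 of the 16 assignments meet the threshold.

7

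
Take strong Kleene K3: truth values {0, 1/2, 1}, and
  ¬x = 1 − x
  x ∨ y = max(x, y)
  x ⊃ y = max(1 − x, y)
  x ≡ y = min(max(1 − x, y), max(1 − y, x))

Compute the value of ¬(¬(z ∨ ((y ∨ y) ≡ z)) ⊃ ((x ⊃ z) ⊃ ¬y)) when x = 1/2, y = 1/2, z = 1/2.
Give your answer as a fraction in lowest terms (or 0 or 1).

y ∨ y = 1/2 ∨ 1/2 = 1/2
(y ∨ y) ≡ z = 1/2 ≡ 1/2 = 1/2
z ∨ ((y ∨ y) ≡ z) = 1/2 ∨ 1/2 = 1/2
¬(z ∨ ((y ∨ y) ≡ z)) = ¬1/2 = 1/2
x ⊃ z = 1/2 ⊃ 1/2 = 1/2
¬y = ¬1/2 = 1/2
(x ⊃ z) ⊃ ¬y = 1/2 ⊃ 1/2 = 1/2
¬(z ∨ ((y ∨ y) ≡ z)) ⊃ ((x ⊃ z) ⊃ ¬y) = 1/2 ⊃ 1/2 = 1/2
¬(¬(z ∨ ((y ∨ y) ≡ z)) ⊃ ((x ⊃ z) ⊃ ¬y)) = ¬1/2 = 1/2

1/2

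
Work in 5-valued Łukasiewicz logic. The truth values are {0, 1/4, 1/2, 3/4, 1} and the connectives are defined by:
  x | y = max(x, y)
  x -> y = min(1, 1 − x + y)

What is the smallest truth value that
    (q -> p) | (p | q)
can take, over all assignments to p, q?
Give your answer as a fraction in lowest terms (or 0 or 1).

1/2

Take p = 0, q = 1/2:
q -> p = 1/2 -> 0 = 1/2
p | q = 0 | 1/2 = 1/2
(q -> p) | (p | q) = 1/2 | 1/2 = 1/2
No assignment yields a value below 1/2, so this is the minimum.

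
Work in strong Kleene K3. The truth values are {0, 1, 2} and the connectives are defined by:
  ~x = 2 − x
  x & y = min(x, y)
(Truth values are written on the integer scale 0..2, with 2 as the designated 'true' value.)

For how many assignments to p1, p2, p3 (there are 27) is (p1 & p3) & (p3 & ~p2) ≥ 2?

value 2: 1 assignment (counts)
value 1: 7 assignments
value 0: 19 assignments
So 1 of the 27 assignments meets the threshold.

1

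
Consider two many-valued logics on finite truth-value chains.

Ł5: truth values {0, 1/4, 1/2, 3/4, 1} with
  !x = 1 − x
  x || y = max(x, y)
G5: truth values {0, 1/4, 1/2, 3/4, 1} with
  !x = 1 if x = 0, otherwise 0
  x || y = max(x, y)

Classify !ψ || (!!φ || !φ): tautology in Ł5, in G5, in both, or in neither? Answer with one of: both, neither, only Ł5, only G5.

In Ł5: at φ = 1/4, ψ = 1/4 the value is 3/4 — not a tautology.
In G5: every assignment gives 1 — tautology.

only G5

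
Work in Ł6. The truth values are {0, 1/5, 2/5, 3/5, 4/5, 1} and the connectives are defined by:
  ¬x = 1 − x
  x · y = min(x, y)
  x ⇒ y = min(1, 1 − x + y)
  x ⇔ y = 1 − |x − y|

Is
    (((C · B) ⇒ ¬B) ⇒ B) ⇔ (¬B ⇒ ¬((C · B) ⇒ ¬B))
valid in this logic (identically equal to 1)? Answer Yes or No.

At B = 2/5, C = 1/5, for instance:
C · B = 1/5 · 2/5 = 1/5
¬B = ¬2/5 = 3/5
(C · B) ⇒ ¬B = 1/5 ⇒ 3/5 = 1
((C · B) ⇒ ¬B) ⇒ B = 1 ⇒ 2/5 = 2/5
¬B = ¬2/5 = 3/5
¬((C · B) ⇒ ¬B) = ¬1 = 0
¬B ⇒ ¬((C · B) ⇒ ¬B) = 3/5 ⇒ 0 = 2/5
(((C · B) ⇒ ¬B) ⇒ B) ⇔ (¬B ⇒ ¬((C · B) ⇒ ¬B)) = 2/5 ⇔ 2/5 = 1
and checking the remaining 35 assignments likewise gives ≥ 1 in every case.

Yes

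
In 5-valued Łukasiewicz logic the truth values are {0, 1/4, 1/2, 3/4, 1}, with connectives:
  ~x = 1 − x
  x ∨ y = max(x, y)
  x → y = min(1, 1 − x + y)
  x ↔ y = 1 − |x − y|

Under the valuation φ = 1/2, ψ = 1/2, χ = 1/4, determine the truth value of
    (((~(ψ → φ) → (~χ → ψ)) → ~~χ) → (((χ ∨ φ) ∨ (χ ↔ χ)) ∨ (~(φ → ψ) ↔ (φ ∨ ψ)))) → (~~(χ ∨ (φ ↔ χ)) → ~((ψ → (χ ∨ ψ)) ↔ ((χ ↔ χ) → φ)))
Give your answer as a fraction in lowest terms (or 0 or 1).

3/4

ψ → φ = 1/2 → 1/2 = 1
~(ψ → φ) = ~1 = 0
~χ = ~1/4 = 3/4
~χ → ψ = 3/4 → 1/2 = 3/4
~(ψ → φ) → (~χ → ψ) = 0 → 3/4 = 1
~χ = ~1/4 = 3/4
~~χ = ~3/4 = 1/4
(~(ψ → φ) → (~χ → ψ)) → ~~χ = 1 → 1/4 = 1/4
χ ∨ φ = 1/4 ∨ 1/2 = 1/2
χ ↔ χ = 1/4 ↔ 1/4 = 1
(χ ∨ φ) ∨ (χ ↔ χ) = 1/2 ∨ 1 = 1
φ → ψ = 1/2 → 1/2 = 1
~(φ → ψ) = ~1 = 0
φ ∨ ψ = 1/2 ∨ 1/2 = 1/2
~(φ → ψ) ↔ (φ ∨ ψ) = 0 ↔ 1/2 = 1/2
((χ ∨ φ) ∨ (χ ↔ χ)) ∨ (~(φ → ψ) ↔ (φ ∨ ψ)) = 1 ∨ 1/2 = 1
((~(ψ → φ) → (~χ → ψ)) → ~~χ) → (((χ ∨ φ) ∨ (χ ↔ χ)) ∨ (~(φ → ψ) ↔ (φ ∨ ψ))) = 1/4 → 1 = 1
φ ↔ χ = 1/2 ↔ 1/4 = 3/4
χ ∨ (φ ↔ χ) = 1/4 ∨ 3/4 = 3/4
~(χ ∨ (φ ↔ χ)) = ~3/4 = 1/4
~~(χ ∨ (φ ↔ χ)) = ~1/4 = 3/4
χ ∨ ψ = 1/4 ∨ 1/2 = 1/2
ψ → (χ ∨ ψ) = 1/2 → 1/2 = 1
χ ↔ χ = 1/4 ↔ 1/4 = 1
(χ ↔ χ) → φ = 1 → 1/2 = 1/2
(ψ → (χ ∨ ψ)) ↔ ((χ ↔ χ) → φ) = 1 ↔ 1/2 = 1/2
~((ψ → (χ ∨ ψ)) ↔ ((χ ↔ χ) → φ)) = ~1/2 = 1/2
~~(χ ∨ (φ ↔ χ)) → ~((ψ → (χ ∨ ψ)) ↔ ((χ ↔ χ) → φ)) = 3/4 → 1/2 = 3/4
(((~(ψ → φ) → (~χ → ψ)) → ~~χ) → (((χ ∨ φ) ∨ (χ ↔ χ)) ∨ (~(φ → ψ) ↔ (φ ∨ ψ)))) → (~~(χ ∨ (φ ↔ χ)) → ~((ψ → (χ ∨ ψ)) ↔ ((χ ↔ χ) → φ))) = 1 → 3/4 = 3/4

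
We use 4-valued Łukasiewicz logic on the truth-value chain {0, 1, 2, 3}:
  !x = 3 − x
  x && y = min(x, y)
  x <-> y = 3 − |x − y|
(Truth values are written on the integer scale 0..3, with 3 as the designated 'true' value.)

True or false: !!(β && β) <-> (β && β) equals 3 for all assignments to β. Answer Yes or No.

β = 0 ↦ 3
β = 1 ↦ 3
β = 2 ↦ 3
β = 3 ↦ 3
Every assignment gives a value ≥ 3.

Yes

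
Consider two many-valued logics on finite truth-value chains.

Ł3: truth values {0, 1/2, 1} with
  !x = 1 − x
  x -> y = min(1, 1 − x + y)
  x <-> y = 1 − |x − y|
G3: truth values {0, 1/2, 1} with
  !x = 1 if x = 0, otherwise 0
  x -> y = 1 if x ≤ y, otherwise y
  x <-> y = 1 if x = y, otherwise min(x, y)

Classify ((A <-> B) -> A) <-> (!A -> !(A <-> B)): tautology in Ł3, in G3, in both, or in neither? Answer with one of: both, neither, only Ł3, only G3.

only Ł3

In Ł3: every assignment gives 1 — tautology.
In G3: at A = 1/2, B = 1/2 the value is 1/2 — not a tautology.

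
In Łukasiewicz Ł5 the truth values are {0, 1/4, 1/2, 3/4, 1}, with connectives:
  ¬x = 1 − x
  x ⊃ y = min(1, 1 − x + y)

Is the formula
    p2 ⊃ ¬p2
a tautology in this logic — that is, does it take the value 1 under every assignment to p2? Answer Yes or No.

Counterexample: take p2 = 3/4.
¬p2 = ¬3/4 = 1/4
p2 ⊃ ¬p2 = 3/4 ⊃ 1/4 = 1/2
This gives 1/2 ≠ 1.

No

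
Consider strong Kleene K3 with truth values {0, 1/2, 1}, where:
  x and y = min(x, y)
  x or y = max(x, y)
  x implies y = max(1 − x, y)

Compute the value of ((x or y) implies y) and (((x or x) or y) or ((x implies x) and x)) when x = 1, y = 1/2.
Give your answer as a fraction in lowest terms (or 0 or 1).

1/2

x or y = 1 or 1/2 = 1
(x or y) implies y = 1 implies 1/2 = 1/2
x or x = 1 or 1 = 1
(x or x) or y = 1 or 1/2 = 1
x implies x = 1 implies 1 = 1
(x implies x) and x = 1 and 1 = 1
((x or x) or y) or ((x implies x) and x) = 1 or 1 = 1
((x or y) implies y) and (((x or x) or y) or ((x implies x) and x)) = 1/2 and 1 = 1/2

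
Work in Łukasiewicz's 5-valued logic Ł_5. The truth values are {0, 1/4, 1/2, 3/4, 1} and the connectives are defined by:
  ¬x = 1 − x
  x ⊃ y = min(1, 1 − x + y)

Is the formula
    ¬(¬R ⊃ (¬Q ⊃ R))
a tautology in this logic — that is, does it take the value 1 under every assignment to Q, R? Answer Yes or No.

No

Counterexample: take Q = 0, R = 1/4.
¬R = ¬1/4 = 3/4
¬Q = ¬0 = 1
¬Q ⊃ R = 1 ⊃ 1/4 = 1/4
¬R ⊃ (¬Q ⊃ R) = 3/4 ⊃ 1/4 = 1/2
¬(¬R ⊃ (¬Q ⊃ R)) = ¬1/2 = 1/2
This gives 1/2 ≠ 1.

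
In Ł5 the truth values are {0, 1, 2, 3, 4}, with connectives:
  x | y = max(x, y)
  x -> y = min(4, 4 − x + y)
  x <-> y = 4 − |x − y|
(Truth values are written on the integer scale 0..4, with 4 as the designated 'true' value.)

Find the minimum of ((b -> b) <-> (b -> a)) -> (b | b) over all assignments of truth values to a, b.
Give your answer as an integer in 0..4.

Take a = 0, b = 0:
b -> b = 0 -> 0 = 4
b -> a = 0 -> 0 = 4
(b -> b) <-> (b -> a) = 4 <-> 4 = 4
b | b = 0 | 0 = 0
((b -> b) <-> (b -> a)) -> (b | b) = 4 -> 0 = 0
No assignment yields a value below 0, so this is the minimum.

0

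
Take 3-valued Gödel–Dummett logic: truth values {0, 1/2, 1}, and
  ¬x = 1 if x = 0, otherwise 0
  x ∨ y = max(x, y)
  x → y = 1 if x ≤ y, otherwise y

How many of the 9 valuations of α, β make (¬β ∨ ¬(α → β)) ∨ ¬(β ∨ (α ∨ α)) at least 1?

3

α = 0, β = 0 ↦ 1  ≥
α = 0, β = 1/2 ↦ 0  <
α = 0, β = 1 ↦ 0  <
α = 1/2, β = 0 ↦ 1  ≥
α = 1/2, β = 1/2 ↦ 0  <
α = 1/2, β = 1 ↦ 0  <
α = 1, β = 0 ↦ 1  ≥
α = 1, β = 1/2 ↦ 0  <
α = 1, β = 1 ↦ 0  <
So 3 of the 9 assignments meet the threshold.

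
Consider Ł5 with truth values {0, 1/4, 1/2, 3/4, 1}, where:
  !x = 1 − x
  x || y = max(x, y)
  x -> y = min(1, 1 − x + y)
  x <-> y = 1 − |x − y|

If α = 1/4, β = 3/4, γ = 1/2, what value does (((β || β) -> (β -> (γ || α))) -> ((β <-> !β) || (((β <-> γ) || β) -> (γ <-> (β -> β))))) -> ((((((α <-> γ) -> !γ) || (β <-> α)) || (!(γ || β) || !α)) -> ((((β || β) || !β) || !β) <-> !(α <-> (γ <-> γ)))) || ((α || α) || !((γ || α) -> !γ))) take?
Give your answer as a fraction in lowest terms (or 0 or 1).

1

β || β = 3/4 || 3/4 = 3/4
γ || α = 1/2 || 1/4 = 1/2
β -> (γ || α) = 3/4 -> 1/2 = 3/4
(β || β) -> (β -> (γ || α)) = 3/4 -> 3/4 = 1
!β = !3/4 = 1/4
β <-> !β = 3/4 <-> 1/4 = 1/2
β <-> γ = 3/4 <-> 1/2 = 3/4
(β <-> γ) || β = 3/4 || 3/4 = 3/4
β -> β = 3/4 -> 3/4 = 1
γ <-> (β -> β) = 1/2 <-> 1 = 1/2
((β <-> γ) || β) -> (γ <-> (β -> β)) = 3/4 -> 1/2 = 3/4
(β <-> !β) || (((β <-> γ) || β) -> (γ <-> (β -> β))) = 1/2 || 3/4 = 3/4
((β || β) -> (β -> (γ || α))) -> ((β <-> !β) || (((β <-> γ) || β) -> (γ <-> (β -> β)))) = 1 -> 3/4 = 3/4
α <-> γ = 1/4 <-> 1/2 = 3/4
!γ = !1/2 = 1/2
(α <-> γ) -> !γ = 3/4 -> 1/2 = 3/4
β <-> α = 3/4 <-> 1/4 = 1/2
((α <-> γ) -> !γ) || (β <-> α) = 3/4 || 1/2 = 3/4
γ || β = 1/2 || 3/4 = 3/4
!(γ || β) = !3/4 = 1/4
!α = !1/4 = 3/4
!(γ || β) || !α = 1/4 || 3/4 = 3/4
(((α <-> γ) -> !γ) || (β <-> α)) || (!(γ || β) || !α) = 3/4 || 3/4 = 3/4
β || β = 3/4 || 3/4 = 3/4
!β = !3/4 = 1/4
(β || β) || !β = 3/4 || 1/4 = 3/4
!β = !3/4 = 1/4
((β || β) || !β) || !β = 3/4 || 1/4 = 3/4
γ <-> γ = 1/2 <-> 1/2 = 1
α <-> (γ <-> γ) = 1/4 <-> 1 = 1/4
!(α <-> (γ <-> γ)) = !1/4 = 3/4
(((β || β) || !β) || !β) <-> !(α <-> (γ <-> γ)) = 3/4 <-> 3/4 = 1
((((α <-> γ) -> !γ) || (β <-> α)) || (!(γ || β) || !α)) -> ((((β || β) || !β) || !β) <-> !(α <-> (γ <-> γ))) = 3/4 -> 1 = 1
α || α = 1/4 || 1/4 = 1/4
γ || α = 1/2 || 1/4 = 1/2
!γ = !1/2 = 1/2
(γ || α) -> !γ = 1/2 -> 1/2 = 1
!((γ || α) -> !γ) = !1 = 0
(α || α) || !((γ || α) -> !γ) = 1/4 || 0 = 1/4
(((((α <-> γ) -> !γ) || (β <-> α)) || (!(γ || β) || !α)) -> ((((β || β) || !β) || !β) <-> !(α <-> (γ <-> γ)))) || ((α || α) || !((γ || α) -> !γ)) = 1 || 1/4 = 1
(((β || β) -> (β -> (γ || α))) -> ((β <-> !β) || (((β <-> γ) || β) -> (γ <-> (β -> β))))) -> ((((((α <-> γ) -> !γ) || (β <-> α)) || (!(γ || β) || !α)) -> ((((β || β) || !β) || !β) <-> !(α <-> (γ <-> γ)))) || ((α || α) || !((γ || α) -> !γ))) = 3/4 -> 1 = 1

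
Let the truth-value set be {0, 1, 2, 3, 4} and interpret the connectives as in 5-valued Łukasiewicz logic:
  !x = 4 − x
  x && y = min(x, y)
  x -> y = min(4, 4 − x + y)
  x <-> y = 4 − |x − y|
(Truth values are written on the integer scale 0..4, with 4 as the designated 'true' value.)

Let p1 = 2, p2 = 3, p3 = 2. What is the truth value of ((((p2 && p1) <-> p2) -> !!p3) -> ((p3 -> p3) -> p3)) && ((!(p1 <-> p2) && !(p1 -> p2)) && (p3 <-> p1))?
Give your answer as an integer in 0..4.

0

p2 && p1 = 3 && 2 = 2
(p2 && p1) <-> p2 = 2 <-> 3 = 3
!p3 = !2 = 2
!!p3 = !2 = 2
((p2 && p1) <-> p2) -> !!p3 = 3 -> 2 = 3
p3 -> p3 = 2 -> 2 = 4
(p3 -> p3) -> p3 = 4 -> 2 = 2
(((p2 && p1) <-> p2) -> !!p3) -> ((p3 -> p3) -> p3) = 3 -> 2 = 3
p1 <-> p2 = 2 <-> 3 = 3
!(p1 <-> p2) = !3 = 1
p1 -> p2 = 2 -> 3 = 4
!(p1 -> p2) = !4 = 0
!(p1 <-> p2) && !(p1 -> p2) = 1 && 0 = 0
p3 <-> p1 = 2 <-> 2 = 4
(!(p1 <-> p2) && !(p1 -> p2)) && (p3 <-> p1) = 0 && 4 = 0
((((p2 && p1) <-> p2) -> !!p3) -> ((p3 -> p3) -> p3)) && ((!(p1 <-> p2) && !(p1 -> p2)) && (p3 <-> p1)) = 3 && 0 = 0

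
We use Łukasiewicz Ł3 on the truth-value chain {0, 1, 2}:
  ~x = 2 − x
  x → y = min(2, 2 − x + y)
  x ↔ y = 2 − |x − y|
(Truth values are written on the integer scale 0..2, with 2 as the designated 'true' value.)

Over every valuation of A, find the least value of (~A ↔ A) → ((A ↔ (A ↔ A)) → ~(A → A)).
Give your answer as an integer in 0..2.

Take A = 1:
~A = ~1 = 1
~A ↔ A = 1 ↔ 1 = 2
A ↔ A = 1 ↔ 1 = 2
A ↔ (A ↔ A) = 1 ↔ 2 = 1
A → A = 1 → 1 = 2
~(A → A) = ~2 = 0
(A ↔ (A ↔ A)) → ~(A → A) = 1 → 0 = 1
(~A ↔ A) → ((A ↔ (A ↔ A)) → ~(A → A)) = 2 → 1 = 1
No assignment yields a value below 1, so this is the minimum.

1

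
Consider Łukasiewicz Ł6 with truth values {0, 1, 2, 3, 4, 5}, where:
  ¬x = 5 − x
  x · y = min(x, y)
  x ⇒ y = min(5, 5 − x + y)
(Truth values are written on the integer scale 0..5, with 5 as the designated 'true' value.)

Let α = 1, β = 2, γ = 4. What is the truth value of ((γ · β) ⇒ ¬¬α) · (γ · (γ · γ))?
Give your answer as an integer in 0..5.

4

γ · β = 4 · 2 = 2
¬α = ¬1 = 4
¬¬α = ¬4 = 1
(γ · β) ⇒ ¬¬α = 2 ⇒ 1 = 4
γ · γ = 4 · 4 = 4
γ · (γ · γ) = 4 · 4 = 4
((γ · β) ⇒ ¬¬α) · (γ · (γ · γ)) = 4 · 4 = 4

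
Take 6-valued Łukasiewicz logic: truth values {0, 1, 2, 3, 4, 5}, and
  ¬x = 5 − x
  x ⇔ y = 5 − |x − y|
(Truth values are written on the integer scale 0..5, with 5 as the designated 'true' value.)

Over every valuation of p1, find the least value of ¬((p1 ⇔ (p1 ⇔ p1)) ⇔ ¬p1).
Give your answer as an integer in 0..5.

1

Take p1 = 2:
p1 ⇔ p1 = 2 ⇔ 2 = 5
p1 ⇔ (p1 ⇔ p1) = 2 ⇔ 5 = 2
¬p1 = ¬2 = 3
(p1 ⇔ (p1 ⇔ p1)) ⇔ ¬p1 = 2 ⇔ 3 = 4
¬((p1 ⇔ (p1 ⇔ p1)) ⇔ ¬p1) = ¬4 = 1
No assignment yields a value below 1, so this is the minimum.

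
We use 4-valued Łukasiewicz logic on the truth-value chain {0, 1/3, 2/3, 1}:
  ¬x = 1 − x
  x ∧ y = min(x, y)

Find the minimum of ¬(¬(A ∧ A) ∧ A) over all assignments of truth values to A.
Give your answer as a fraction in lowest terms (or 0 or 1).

Take A = 1/3:
A ∧ A = 1/3 ∧ 1/3 = 1/3
¬(A ∧ A) = ¬1/3 = 2/3
¬(A ∧ A) ∧ A = 2/3 ∧ 1/3 = 1/3
¬(¬(A ∧ A) ∧ A) = ¬1/3 = 2/3
No assignment yields a value below 2/3, so this is the minimum.

2/3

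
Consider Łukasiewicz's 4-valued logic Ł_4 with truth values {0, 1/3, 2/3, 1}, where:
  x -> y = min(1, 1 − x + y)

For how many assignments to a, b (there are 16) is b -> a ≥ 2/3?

13

a = 0, b = 0 ↦ 1  ≥
a = 0, b = 1/3 ↦ 2/3  ≥
a = 0, b = 2/3 ↦ 1/3  <
a = 0, b = 1 ↦ 0  <
a = 1/3, b = 0 ↦ 1  ≥
a = 1/3, b = 1/3 ↦ 1  ≥
a = 1/3, b = 2/3 ↦ 2/3  ≥
a = 1/3, b = 1 ↦ 1/3  <
a = 2/3, b = 0 ↦ 1  ≥
a = 2/3, b = 1/3 ↦ 1  ≥
a = 2/3, b = 2/3 ↦ 1  ≥
a = 2/3, b = 1 ↦ 2/3  ≥
a = 1, b = 0 ↦ 1  ≥
a = 1, b = 1/3 ↦ 1  ≥
a = 1, b = 2/3 ↦ 1  ≥
a = 1, b = 1 ↦ 1  ≥
So 13 of the 16 assignments meet the threshold.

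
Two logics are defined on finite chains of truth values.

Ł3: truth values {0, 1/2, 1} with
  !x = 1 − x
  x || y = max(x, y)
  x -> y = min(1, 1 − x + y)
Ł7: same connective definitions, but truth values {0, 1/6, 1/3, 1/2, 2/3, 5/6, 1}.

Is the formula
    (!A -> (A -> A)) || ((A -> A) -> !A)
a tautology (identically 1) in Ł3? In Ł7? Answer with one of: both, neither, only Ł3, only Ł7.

In Ł3: every assignment gives 1 — tautology.
In Ł7: every assignment gives 1 — tautology.

both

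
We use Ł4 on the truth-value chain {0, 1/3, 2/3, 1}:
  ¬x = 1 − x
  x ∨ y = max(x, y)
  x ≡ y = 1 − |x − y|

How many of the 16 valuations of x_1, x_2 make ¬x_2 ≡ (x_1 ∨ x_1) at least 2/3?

10

x_1 = 0, x_2 = 0 ↦ 0  <
x_1 = 0, x_2 = 1/3 ↦ 1/3  <
x_1 = 0, x_2 = 2/3 ↦ 2/3  ≥
x_1 = 0, x_2 = 1 ↦ 1  ≥
x_1 = 1/3, x_2 = 0 ↦ 1/3  <
x_1 = 1/3, x_2 = 1/3 ↦ 2/3  ≥
x_1 = 1/3, x_2 = 2/3 ↦ 1  ≥
x_1 = 1/3, x_2 = 1 ↦ 2/3  ≥
x_1 = 2/3, x_2 = 0 ↦ 2/3  ≥
x_1 = 2/3, x_2 = 1/3 ↦ 1  ≥
x_1 = 2/3, x_2 = 2/3 ↦ 2/3  ≥
x_1 = 2/3, x_2 = 1 ↦ 1/3  <
x_1 = 1, x_2 = 0 ↦ 1  ≥
x_1 = 1, x_2 = 1/3 ↦ 2/3  ≥
x_1 = 1, x_2 = 2/3 ↦ 1/3  <
x_1 = 1, x_2 = 1 ↦ 0  <
So 10 of the 16 assignments meet the threshold.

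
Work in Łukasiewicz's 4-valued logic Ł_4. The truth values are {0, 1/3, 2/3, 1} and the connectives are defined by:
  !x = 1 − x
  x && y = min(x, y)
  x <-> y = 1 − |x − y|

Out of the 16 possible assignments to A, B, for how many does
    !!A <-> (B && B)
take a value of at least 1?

A = 0, B = 0 ↦ 1  ≥
A = 0, B = 1/3 ↦ 2/3  <
A = 0, B = 2/3 ↦ 1/3  <
A = 0, B = 1 ↦ 0  <
A = 1/3, B = 0 ↦ 2/3  <
A = 1/3, B = 1/3 ↦ 1  ≥
A = 1/3, B = 2/3 ↦ 2/3  <
A = 1/3, B = 1 ↦ 1/3  <
A = 2/3, B = 0 ↦ 1/3  <
A = 2/3, B = 1/3 ↦ 2/3  <
A = 2/3, B = 2/3 ↦ 1  ≥
A = 2/3, B = 1 ↦ 2/3  <
A = 1, B = 0 ↦ 0  <
A = 1, B = 1/3 ↦ 1/3  <
A = 1, B = 2/3 ↦ 2/3  <
A = 1, B = 1 ↦ 1  ≥
So 4 of the 16 assignments meet the threshold.

4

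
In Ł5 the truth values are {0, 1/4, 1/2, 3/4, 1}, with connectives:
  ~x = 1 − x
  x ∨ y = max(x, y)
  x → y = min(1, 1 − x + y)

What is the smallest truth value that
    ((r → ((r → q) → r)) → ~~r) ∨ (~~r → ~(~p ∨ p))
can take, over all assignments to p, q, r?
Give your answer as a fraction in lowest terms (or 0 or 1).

Take p = 0, q = 0, r = 1/2:
r → q = 1/2 → 0 = 1/2
(r → q) → r = 1/2 → 1/2 = 1
r → ((r → q) → r) = 1/2 → 1 = 1
~r = ~1/2 = 1/2
~~r = ~1/2 = 1/2
(r → ((r → q) → r)) → ~~r = 1 → 1/2 = 1/2
~r = ~1/2 = 1/2
~~r = ~1/2 = 1/2
~p = ~0 = 1
~p ∨ p = 1 ∨ 0 = 1
~(~p ∨ p) = ~1 = 0
~~r → ~(~p ∨ p) = 1/2 → 0 = 1/2
((r → ((r → q) → r)) → ~~r) ∨ (~~r → ~(~p ∨ p)) = 1/2 ∨ 1/2 = 1/2
No assignment yields a value below 1/2, so this is the minimum.

1/2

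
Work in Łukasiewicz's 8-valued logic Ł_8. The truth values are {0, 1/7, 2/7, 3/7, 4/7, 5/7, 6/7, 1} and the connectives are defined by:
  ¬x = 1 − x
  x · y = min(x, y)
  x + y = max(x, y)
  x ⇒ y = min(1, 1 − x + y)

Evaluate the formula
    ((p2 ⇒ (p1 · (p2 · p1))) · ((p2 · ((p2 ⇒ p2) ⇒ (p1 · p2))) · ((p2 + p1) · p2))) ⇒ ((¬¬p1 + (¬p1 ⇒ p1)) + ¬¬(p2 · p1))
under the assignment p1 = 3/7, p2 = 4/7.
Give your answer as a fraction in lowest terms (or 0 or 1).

p2 · p1 = 4/7 · 3/7 = 3/7
p1 · (p2 · p1) = 3/7 · 3/7 = 3/7
p2 ⇒ (p1 · (p2 · p1)) = 4/7 ⇒ 3/7 = 6/7
p2 ⇒ p2 = 4/7 ⇒ 4/7 = 1
p1 · p2 = 3/7 · 4/7 = 3/7
(p2 ⇒ p2) ⇒ (p1 · p2) = 1 ⇒ 3/7 = 3/7
p2 · ((p2 ⇒ p2) ⇒ (p1 · p2)) = 4/7 · 3/7 = 3/7
p2 + p1 = 4/7 + 3/7 = 4/7
(p2 + p1) · p2 = 4/7 · 4/7 = 4/7
(p2 · ((p2 ⇒ p2) ⇒ (p1 · p2))) · ((p2 + p1) · p2) = 3/7 · 4/7 = 3/7
(p2 ⇒ (p1 · (p2 · p1))) · ((p2 · ((p2 ⇒ p2) ⇒ (p1 · p2))) · ((p2 + p1) · p2)) = 6/7 · 3/7 = 3/7
¬p1 = ¬3/7 = 4/7
¬¬p1 = ¬4/7 = 3/7
¬p1 = ¬3/7 = 4/7
¬p1 ⇒ p1 = 4/7 ⇒ 3/7 = 6/7
¬¬p1 + (¬p1 ⇒ p1) = 3/7 + 6/7 = 6/7
p2 · p1 = 4/7 · 3/7 = 3/7
¬(p2 · p1) = ¬3/7 = 4/7
¬¬(p2 · p1) = ¬4/7 = 3/7
(¬¬p1 + (¬p1 ⇒ p1)) + ¬¬(p2 · p1) = 6/7 + 3/7 = 6/7
((p2 ⇒ (p1 · (p2 · p1))) · ((p2 · ((p2 ⇒ p2) ⇒ (p1 · p2))) · ((p2 + p1) · p2))) ⇒ ((¬¬p1 + (¬p1 ⇒ p1)) + ¬¬(p2 · p1)) = 3/7 ⇒ 6/7 = 1

1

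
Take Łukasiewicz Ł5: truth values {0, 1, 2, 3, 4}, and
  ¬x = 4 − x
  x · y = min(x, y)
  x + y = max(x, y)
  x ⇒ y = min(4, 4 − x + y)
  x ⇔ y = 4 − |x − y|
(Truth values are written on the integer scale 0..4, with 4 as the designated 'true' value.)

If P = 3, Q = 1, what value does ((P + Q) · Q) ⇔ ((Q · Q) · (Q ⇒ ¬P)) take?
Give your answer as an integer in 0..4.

P + Q = 3 + 1 = 3
(P + Q) · Q = 3 · 1 = 1
Q · Q = 1 · 1 = 1
¬P = ¬3 = 1
Q ⇒ ¬P = 1 ⇒ 1 = 4
(Q · Q) · (Q ⇒ ¬P) = 1 · 4 = 1
((P + Q) · Q) ⇔ ((Q · Q) · (Q ⇒ ¬P)) = 1 ⇔ 1 = 4

4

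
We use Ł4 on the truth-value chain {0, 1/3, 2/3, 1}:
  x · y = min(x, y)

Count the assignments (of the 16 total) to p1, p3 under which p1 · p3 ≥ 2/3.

4

p1 = 0, p3 = 0 ↦ 0  <
p1 = 0, p3 = 1/3 ↦ 0  <
p1 = 0, p3 = 2/3 ↦ 0  <
p1 = 0, p3 = 1 ↦ 0  <
p1 = 1/3, p3 = 0 ↦ 0  <
p1 = 1/3, p3 = 1/3 ↦ 1/3  <
p1 = 1/3, p3 = 2/3 ↦ 1/3  <
p1 = 1/3, p3 = 1 ↦ 1/3  <
p1 = 2/3, p3 = 0 ↦ 0  <
p1 = 2/3, p3 = 1/3 ↦ 1/3  <
p1 = 2/3, p3 = 2/3 ↦ 2/3  ≥
p1 = 2/3, p3 = 1 ↦ 2/3  ≥
p1 = 1, p3 = 0 ↦ 0  <
p1 = 1, p3 = 1/3 ↦ 1/3  <
p1 = 1, p3 = 2/3 ↦ 2/3  ≥
p1 = 1, p3 = 1 ↦ 1  ≥
So 4 of the 16 assignments meet the threshold.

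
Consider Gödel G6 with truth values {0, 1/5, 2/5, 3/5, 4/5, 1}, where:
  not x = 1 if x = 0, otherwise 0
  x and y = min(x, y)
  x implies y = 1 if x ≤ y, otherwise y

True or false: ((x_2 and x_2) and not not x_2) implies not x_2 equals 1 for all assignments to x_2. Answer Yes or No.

No

Counterexample: take x_2 = 1/5.
x_2 and x_2 = 1/5 and 1/5 = 1/5
not x_2 = not 1/5 = 0
not not x_2 = not 0 = 1
(x_2 and x_2) and not not x_2 = 1/5 and 1 = 1/5
not x_2 = not 1/5 = 0
((x_2 and x_2) and not not x_2) implies not x_2 = 1/5 implies 0 = 0
This gives 0 ≠ 1.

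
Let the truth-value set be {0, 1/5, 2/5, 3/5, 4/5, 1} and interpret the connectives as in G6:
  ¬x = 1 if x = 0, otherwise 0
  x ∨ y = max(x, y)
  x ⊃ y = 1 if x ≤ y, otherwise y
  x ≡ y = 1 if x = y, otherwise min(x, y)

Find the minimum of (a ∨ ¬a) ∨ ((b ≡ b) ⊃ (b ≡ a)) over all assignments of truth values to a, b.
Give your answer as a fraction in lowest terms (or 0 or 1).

1/5

Take a = 1/5, b = 0:
¬a = ¬1/5 = 0
a ∨ ¬a = 1/5 ∨ 0 = 1/5
b ≡ b = 0 ≡ 0 = 1
b ≡ a = 0 ≡ 1/5 = 0
(b ≡ b) ⊃ (b ≡ a) = 1 ⊃ 0 = 0
(a ∨ ¬a) ∨ ((b ≡ b) ⊃ (b ≡ a)) = 1/5 ∨ 0 = 1/5
No assignment yields a value below 1/5, so this is the minimum.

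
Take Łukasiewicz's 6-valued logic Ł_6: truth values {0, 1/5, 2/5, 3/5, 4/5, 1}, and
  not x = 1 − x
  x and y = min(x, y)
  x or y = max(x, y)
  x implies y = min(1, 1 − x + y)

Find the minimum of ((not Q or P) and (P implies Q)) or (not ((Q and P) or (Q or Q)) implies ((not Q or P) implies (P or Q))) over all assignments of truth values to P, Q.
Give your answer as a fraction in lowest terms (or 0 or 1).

Take P = 2/5, Q = 0:
not Q = not 0 = 1
not Q or P = 1 or 2/5 = 1
P implies Q = 2/5 implies 0 = 3/5
(not Q or P) and (P implies Q) = 1 and 3/5 = 3/5
Q and P = 0 and 2/5 = 0
Q or Q = 0 or 0 = 0
(Q and P) or (Q or Q) = 0 or 0 = 0
not ((Q and P) or (Q or Q)) = not 0 = 1
not Q = not 0 = 1
not Q or P = 1 or 2/5 = 1
P or Q = 2/5 or 0 = 2/5
(not Q or P) implies (P or Q) = 1 implies 2/5 = 2/5
not ((Q and P) or (Q or Q)) implies ((not Q or P) implies (P or Q)) = 1 implies 2/5 = 2/5
((not Q or P) and (P implies Q)) or (not ((Q and P) or (Q or Q)) implies ((not Q or P) implies (P or Q))) = 3/5 or 2/5 = 3/5
No assignment yields a value below 3/5, so this is the minimum.

3/5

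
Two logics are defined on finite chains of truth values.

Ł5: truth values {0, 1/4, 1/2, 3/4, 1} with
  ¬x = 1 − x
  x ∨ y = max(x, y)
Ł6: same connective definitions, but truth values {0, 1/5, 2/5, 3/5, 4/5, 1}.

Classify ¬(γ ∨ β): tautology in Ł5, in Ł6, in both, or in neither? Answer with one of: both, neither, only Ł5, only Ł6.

In Ł5: at β = 0, γ = 1/4 the value is 3/4 — not a tautology.
In Ł6: at β = 0, γ = 1/5 the value is 4/5 — not a tautology.

neither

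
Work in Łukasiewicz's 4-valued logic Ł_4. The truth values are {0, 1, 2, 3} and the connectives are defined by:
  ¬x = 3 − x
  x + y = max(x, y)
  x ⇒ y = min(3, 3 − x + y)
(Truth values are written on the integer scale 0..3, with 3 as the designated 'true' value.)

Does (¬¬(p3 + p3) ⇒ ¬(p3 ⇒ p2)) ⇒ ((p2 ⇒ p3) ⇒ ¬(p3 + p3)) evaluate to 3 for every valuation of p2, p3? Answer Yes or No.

No

Counterexample: take p2 = 0, p3 = 1.
p3 + p3 = 1 + 1 = 1
¬(p3 + p3) = ¬1 = 2
¬¬(p3 + p3) = ¬2 = 1
p3 ⇒ p2 = 1 ⇒ 0 = 2
¬(p3 ⇒ p2) = ¬2 = 1
¬¬(p3 + p3) ⇒ ¬(p3 ⇒ p2) = 1 ⇒ 1 = 3
p2 ⇒ p3 = 0 ⇒ 1 = 3
p3 + p3 = 1 + 1 = 1
¬(p3 + p3) = ¬1 = 2
(p2 ⇒ p3) ⇒ ¬(p3 + p3) = 3 ⇒ 2 = 2
(¬¬(p3 + p3) ⇒ ¬(p3 ⇒ p2)) ⇒ ((p2 ⇒ p3) ⇒ ¬(p3 + p3)) = 3 ⇒ 2 = 2
This gives 2 ≠ 3.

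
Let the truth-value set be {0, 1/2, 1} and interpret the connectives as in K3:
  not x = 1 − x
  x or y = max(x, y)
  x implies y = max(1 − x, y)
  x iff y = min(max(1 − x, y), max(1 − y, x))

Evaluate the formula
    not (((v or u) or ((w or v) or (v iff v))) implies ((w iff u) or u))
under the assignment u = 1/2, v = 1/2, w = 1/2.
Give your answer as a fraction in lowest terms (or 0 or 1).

1/2

v or u = 1/2 or 1/2 = 1/2
w or v = 1/2 or 1/2 = 1/2
v iff v = 1/2 iff 1/2 = 1/2
(w or v) or (v iff v) = 1/2 or 1/2 = 1/2
(v or u) or ((w or v) or (v iff v)) = 1/2 or 1/2 = 1/2
w iff u = 1/2 iff 1/2 = 1/2
(w iff u) or u = 1/2 or 1/2 = 1/2
((v or u) or ((w or v) or (v iff v))) implies ((w iff u) or u) = 1/2 implies 1/2 = 1/2
not (((v or u) or ((w or v) or (v iff v))) implies ((w iff u) or u)) = not 1/2 = 1/2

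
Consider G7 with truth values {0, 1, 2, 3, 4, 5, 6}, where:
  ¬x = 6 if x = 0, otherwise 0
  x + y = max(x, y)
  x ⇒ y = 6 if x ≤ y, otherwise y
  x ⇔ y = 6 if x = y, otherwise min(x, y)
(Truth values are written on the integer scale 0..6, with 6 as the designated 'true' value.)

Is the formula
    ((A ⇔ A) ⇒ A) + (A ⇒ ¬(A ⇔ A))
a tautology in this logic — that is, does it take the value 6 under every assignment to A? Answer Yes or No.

Counterexample: take A = 1.
A ⇔ A = 1 ⇔ 1 = 6
(A ⇔ A) ⇒ A = 6 ⇒ 1 = 1
A ⇔ A = 1 ⇔ 1 = 6
¬(A ⇔ A) = ¬6 = 0
A ⇒ ¬(A ⇔ A) = 1 ⇒ 0 = 0
((A ⇔ A) ⇒ A) + (A ⇒ ¬(A ⇔ A)) = 1 + 0 = 1
This gives 1 ≠ 6.

No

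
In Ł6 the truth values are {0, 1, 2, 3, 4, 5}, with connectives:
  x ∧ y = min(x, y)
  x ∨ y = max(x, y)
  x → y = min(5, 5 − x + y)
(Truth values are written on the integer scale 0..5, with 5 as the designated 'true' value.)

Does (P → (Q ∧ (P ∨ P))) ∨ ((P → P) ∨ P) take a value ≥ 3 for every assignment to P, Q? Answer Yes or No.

At P = 0, Q = 2, for instance:
P ∨ P = 0 ∨ 0 = 0
Q ∧ (P ∨ P) = 2 ∧ 0 = 0
P → (Q ∧ (P ∨ P)) = 0 → 0 = 5
P → P = 0 → 0 = 5
(P → P) ∨ P = 5 ∨ 0 = 5
(P → (Q ∧ (P ∨ P))) ∨ ((P → P) ∨ P) = 5 ∨ 5 = 5
and checking the remaining 35 assignments likewise gives ≥ 3 in every case.

Yes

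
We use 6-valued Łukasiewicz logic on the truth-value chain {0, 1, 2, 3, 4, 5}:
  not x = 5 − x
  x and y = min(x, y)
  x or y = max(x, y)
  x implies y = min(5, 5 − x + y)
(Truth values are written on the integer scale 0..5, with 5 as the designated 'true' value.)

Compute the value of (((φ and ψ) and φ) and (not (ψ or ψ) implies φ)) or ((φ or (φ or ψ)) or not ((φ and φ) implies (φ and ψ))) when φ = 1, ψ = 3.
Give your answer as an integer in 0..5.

φ and ψ = 1 and 3 = 1
(φ and ψ) and φ = 1 and 1 = 1
ψ or ψ = 3 or 3 = 3
not (ψ or ψ) = not 3 = 2
not (ψ or ψ) implies φ = 2 implies 1 = 4
((φ and ψ) and φ) and (not (ψ or ψ) implies φ) = 1 and 4 = 1
φ or ψ = 1 or 3 = 3
φ or (φ or ψ) = 1 or 3 = 3
φ and φ = 1 and 1 = 1
φ and ψ = 1 and 3 = 1
(φ and φ) implies (φ and ψ) = 1 implies 1 = 5
not ((φ and φ) implies (φ and ψ)) = not 5 = 0
(φ or (φ or ψ)) or not ((φ and φ) implies (φ and ψ)) = 3 or 0 = 3
(((φ and ψ) and φ) and (not (ψ or ψ) implies φ)) or ((φ or (φ or ψ)) or not ((φ and φ) implies (φ and ψ))) = 1 or 3 = 3

3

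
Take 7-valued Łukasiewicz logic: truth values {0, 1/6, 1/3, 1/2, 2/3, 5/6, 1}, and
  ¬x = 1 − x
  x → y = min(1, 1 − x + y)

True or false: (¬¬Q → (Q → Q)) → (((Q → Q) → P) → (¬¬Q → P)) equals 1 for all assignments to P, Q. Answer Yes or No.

At P = 1/2, Q = 1/3, for instance:
¬Q = ¬1/3 = 2/3
¬¬Q = ¬2/3 = 1/3
Q → Q = 1/3 → 1/3 = 1
¬¬Q → (Q → Q) = 1/3 → 1 = 1
(Q → Q) → P = 1 → 1/2 = 1/2
¬¬Q → P = 1/3 → 1/2 = 1
((Q → Q) → P) → (¬¬Q → P) = 1/2 → 1 = 1
(¬¬Q → (Q → Q)) → (((Q → Q) → P) → (¬¬Q → P)) = 1 → 1 = 1
and checking the remaining 48 assignments likewise gives ≥ 1 in every case.

Yes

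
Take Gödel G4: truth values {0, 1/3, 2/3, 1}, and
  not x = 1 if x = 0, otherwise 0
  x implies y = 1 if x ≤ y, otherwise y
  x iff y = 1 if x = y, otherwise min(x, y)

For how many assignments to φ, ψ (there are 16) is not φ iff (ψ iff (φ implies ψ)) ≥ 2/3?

2

φ = 0, ψ = 0 ↦ 0  <
φ = 0, ψ = 1/3 ↦ 1/3  <
φ = 0, ψ = 2/3 ↦ 2/3  ≥
φ = 0, ψ = 1 ↦ 1  ≥
φ = 1/3, ψ = 0 ↦ 0  <
φ = 1/3, ψ = 1/3 ↦ 0  <
φ = 1/3, ψ = 2/3 ↦ 0  <
φ = 1/3, ψ = 1 ↦ 0  <
φ = 2/3, ψ = 0 ↦ 0  <
φ = 2/3, ψ = 1/3 ↦ 0  <
φ = 2/3, ψ = 2/3 ↦ 0  <
φ = 2/3, ψ = 1 ↦ 0  <
φ = 1, ψ = 0 ↦ 0  <
φ = 1, ψ = 1/3 ↦ 0  <
φ = 1, ψ = 2/3 ↦ 0  <
φ = 1, ψ = 1 ↦ 0  <
So 2 of the 16 assignments meet the threshold.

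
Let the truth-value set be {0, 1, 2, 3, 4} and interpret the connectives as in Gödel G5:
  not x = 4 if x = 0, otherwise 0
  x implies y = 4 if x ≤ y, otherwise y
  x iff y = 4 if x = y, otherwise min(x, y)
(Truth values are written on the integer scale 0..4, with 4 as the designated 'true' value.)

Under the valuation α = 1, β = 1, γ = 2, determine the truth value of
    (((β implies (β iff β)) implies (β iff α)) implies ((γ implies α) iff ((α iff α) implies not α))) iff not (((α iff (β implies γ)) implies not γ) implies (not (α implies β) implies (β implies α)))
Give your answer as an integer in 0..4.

β iff β = 1 iff 1 = 4
β implies (β iff β) = 1 implies 4 = 4
β iff α = 1 iff 1 = 4
(β implies (β iff β)) implies (β iff α) = 4 implies 4 = 4
γ implies α = 2 implies 1 = 1
α iff α = 1 iff 1 = 4
not α = not 1 = 0
(α iff α) implies not α = 4 implies 0 = 0
(γ implies α) iff ((α iff α) implies not α) = 1 iff 0 = 0
((β implies (β iff β)) implies (β iff α)) implies ((γ implies α) iff ((α iff α) implies not α)) = 4 implies 0 = 0
β implies γ = 1 implies 2 = 4
α iff (β implies γ) = 1 iff 4 = 1
not γ = not 2 = 0
(α iff (β implies γ)) implies not γ = 1 implies 0 = 0
α implies β = 1 implies 1 = 4
not (α implies β) = not 4 = 0
β implies α = 1 implies 1 = 4
not (α implies β) implies (β implies α) = 0 implies 4 = 4
((α iff (β implies γ)) implies not γ) implies (not (α implies β) implies (β implies α)) = 0 implies 4 = 4
not (((α iff (β implies γ)) implies not γ) implies (not (α implies β) implies (β implies α))) = not 4 = 0
(((β implies (β iff β)) implies (β iff α)) implies ((γ implies α) iff ((α iff α) implies not α))) iff not (((α iff (β implies γ)) implies not γ) implies (not (α implies β) implies (β implies α))) = 0 iff 0 = 4

4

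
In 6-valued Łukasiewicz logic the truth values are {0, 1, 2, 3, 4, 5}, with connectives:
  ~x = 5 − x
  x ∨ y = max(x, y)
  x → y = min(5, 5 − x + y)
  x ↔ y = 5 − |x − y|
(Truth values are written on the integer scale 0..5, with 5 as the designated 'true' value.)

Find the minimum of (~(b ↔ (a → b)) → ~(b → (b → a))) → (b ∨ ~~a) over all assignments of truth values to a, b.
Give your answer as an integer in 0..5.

4

Take a = 0, b = 3:
a → b = 0 → 3 = 5
b ↔ (a → b) = 3 ↔ 5 = 3
~(b ↔ (a → b)) = ~3 = 2
b → a = 3 → 0 = 2
b → (b → a) = 3 → 2 = 4
~(b → (b → a)) = ~4 = 1
~(b ↔ (a → b)) → ~(b → (b → a)) = 2 → 1 = 4
~a = ~0 = 5
~~a = ~5 = 0
b ∨ ~~a = 3 ∨ 0 = 3
(~(b ↔ (a → b)) → ~(b → (b → a))) → (b ∨ ~~a) = 4 → 3 = 4
No assignment yields a value below 4, so this is the minimum.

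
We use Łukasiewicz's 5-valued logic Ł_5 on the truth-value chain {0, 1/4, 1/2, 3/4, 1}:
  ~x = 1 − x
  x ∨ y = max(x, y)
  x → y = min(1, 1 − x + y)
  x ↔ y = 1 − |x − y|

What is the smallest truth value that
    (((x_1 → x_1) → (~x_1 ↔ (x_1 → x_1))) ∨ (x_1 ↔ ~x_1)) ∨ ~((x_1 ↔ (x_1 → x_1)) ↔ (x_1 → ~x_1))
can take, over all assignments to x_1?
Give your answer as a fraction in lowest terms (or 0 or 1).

1/2

Take x_1 = 3/4:
x_1 → x_1 = 3/4 → 3/4 = 1
~x_1 = ~3/4 = 1/4
x_1 → x_1 = 3/4 → 3/4 = 1
~x_1 ↔ (x_1 → x_1) = 1/4 ↔ 1 = 1/4
(x_1 → x_1) → (~x_1 ↔ (x_1 → x_1)) = 1 → 1/4 = 1/4
~x_1 = ~3/4 = 1/4
x_1 ↔ ~x_1 = 3/4 ↔ 1/4 = 1/2
((x_1 → x_1) → (~x_1 ↔ (x_1 → x_1))) ∨ (x_1 ↔ ~x_1) = 1/4 ∨ 1/2 = 1/2
x_1 → x_1 = 3/4 → 3/4 = 1
x_1 ↔ (x_1 → x_1) = 3/4 ↔ 1 = 3/4
~x_1 = ~3/4 = 1/4
x_1 → ~x_1 = 3/4 → 1/4 = 1/2
(x_1 ↔ (x_1 → x_1)) ↔ (x_1 → ~x_1) = 3/4 ↔ 1/2 = 3/4
~((x_1 ↔ (x_1 → x_1)) ↔ (x_1 → ~x_1)) = ~3/4 = 1/4
(((x_1 → x_1) → (~x_1 ↔ (x_1 → x_1))) ∨ (x_1 ↔ ~x_1)) ∨ ~((x_1 ↔ (x_1 → x_1)) ↔ (x_1 → ~x_1)) = 1/2 ∨ 1/4 = 1/2
No assignment yields a value below 1/2, so this is the minimum.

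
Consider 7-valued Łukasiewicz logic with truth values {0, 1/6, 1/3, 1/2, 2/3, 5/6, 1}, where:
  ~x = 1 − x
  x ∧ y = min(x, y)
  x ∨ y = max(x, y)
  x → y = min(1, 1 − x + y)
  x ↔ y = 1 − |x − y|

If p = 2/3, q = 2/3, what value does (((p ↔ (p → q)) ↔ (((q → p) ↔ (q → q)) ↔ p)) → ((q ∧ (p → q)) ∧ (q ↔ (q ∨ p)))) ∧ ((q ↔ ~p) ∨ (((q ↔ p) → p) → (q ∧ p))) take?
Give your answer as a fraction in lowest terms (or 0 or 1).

p → q = 2/3 → 2/3 = 1
p ↔ (p → q) = 2/3 ↔ 1 = 2/3
q → p = 2/3 → 2/3 = 1
q → q = 2/3 → 2/3 = 1
(q → p) ↔ (q → q) = 1 ↔ 1 = 1
((q → p) ↔ (q → q)) ↔ p = 1 ↔ 2/3 = 2/3
(p ↔ (p → q)) ↔ (((q → p) ↔ (q → q)) ↔ p) = 2/3 ↔ 2/3 = 1
p → q = 2/3 → 2/3 = 1
q ∧ (p → q) = 2/3 ∧ 1 = 2/3
q ∨ p = 2/3 ∨ 2/3 = 2/3
q ↔ (q ∨ p) = 2/3 ↔ 2/3 = 1
(q ∧ (p → q)) ∧ (q ↔ (q ∨ p)) = 2/3 ∧ 1 = 2/3
((p ↔ (p → q)) ↔ (((q → p) ↔ (q → q)) ↔ p)) → ((q ∧ (p → q)) ∧ (q ↔ (q ∨ p))) = 1 → 2/3 = 2/3
~p = ~2/3 = 1/3
q ↔ ~p = 2/3 ↔ 1/3 = 2/3
q ↔ p = 2/3 ↔ 2/3 = 1
(q ↔ p) → p = 1 → 2/3 = 2/3
q ∧ p = 2/3 ∧ 2/3 = 2/3
((q ↔ p) → p) → (q ∧ p) = 2/3 → 2/3 = 1
(q ↔ ~p) ∨ (((q ↔ p) → p) → (q ∧ p)) = 2/3 ∨ 1 = 1
(((p ↔ (p → q)) ↔ (((q → p) ↔ (q → q)) ↔ p)) → ((q ∧ (p → q)) ∧ (q ↔ (q ∨ p)))) ∧ ((q ↔ ~p) ∨ (((q ↔ p) → p) → (q ∧ p))) = 2/3 ∧ 1 = 2/3

2/3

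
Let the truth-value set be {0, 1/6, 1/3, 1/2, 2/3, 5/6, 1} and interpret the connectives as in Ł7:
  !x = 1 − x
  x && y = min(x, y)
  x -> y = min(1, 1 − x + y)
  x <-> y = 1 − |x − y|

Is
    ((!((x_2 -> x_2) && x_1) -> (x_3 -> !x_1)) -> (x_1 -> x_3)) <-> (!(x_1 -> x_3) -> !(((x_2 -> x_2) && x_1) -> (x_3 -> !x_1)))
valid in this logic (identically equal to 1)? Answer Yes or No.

No

Counterexample: take x_1 = 5/6, x_2 = 0, x_3 = 1/2.
x_2 -> x_2 = 0 -> 0 = 1
(x_2 -> x_2) && x_1 = 1 && 5/6 = 5/6
!((x_2 -> x_2) && x_1) = !5/6 = 1/6
!x_1 = !5/6 = 1/6
x_3 -> !x_1 = 1/2 -> 1/6 = 2/3
!((x_2 -> x_2) && x_1) -> (x_3 -> !x_1) = 1/6 -> 2/3 = 1
x_1 -> x_3 = 5/6 -> 1/2 = 2/3
(!((x_2 -> x_2) && x_1) -> (x_3 -> !x_1)) -> (x_1 -> x_3) = 1 -> 2/3 = 2/3
x_1 -> x_3 = 5/6 -> 1/2 = 2/3
!(x_1 -> x_3) = !2/3 = 1/3
x_2 -> x_2 = 0 -> 0 = 1
(x_2 -> x_2) && x_1 = 1 && 5/6 = 5/6
!x_1 = !5/6 = 1/6
x_3 -> !x_1 = 1/2 -> 1/6 = 2/3
((x_2 -> x_2) && x_1) -> (x_3 -> !x_1) = 5/6 -> 2/3 = 5/6
!(((x_2 -> x_2) && x_1) -> (x_3 -> !x_1)) = !5/6 = 1/6
!(x_1 -> x_3) -> !(((x_2 -> x_2) && x_1) -> (x_3 -> !x_1)) = 1/3 -> 1/6 = 5/6
((!((x_2 -> x_2) && x_1) -> (x_3 -> !x_1)) -> (x_1 -> x_3)) <-> (!(x_1 -> x_3) -> !(((x_2 -> x_2) && x_1) -> (x_3 -> !x_1))) = 2/3 <-> 5/6 = 5/6
This gives 5/6 ≠ 1.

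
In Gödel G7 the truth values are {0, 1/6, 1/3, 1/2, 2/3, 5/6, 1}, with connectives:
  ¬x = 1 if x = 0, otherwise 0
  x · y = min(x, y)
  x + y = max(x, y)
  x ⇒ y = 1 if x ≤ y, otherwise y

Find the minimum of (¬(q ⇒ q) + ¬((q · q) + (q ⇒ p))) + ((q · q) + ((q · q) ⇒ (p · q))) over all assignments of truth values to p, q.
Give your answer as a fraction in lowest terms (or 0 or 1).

1/6

Take p = 0, q = 1/6:
q ⇒ q = 1/6 ⇒ 1/6 = 1
¬(q ⇒ q) = ¬1 = 0
q · q = 1/6 · 1/6 = 1/6
q ⇒ p = 1/6 ⇒ 0 = 0
(q · q) + (q ⇒ p) = 1/6 + 0 = 1/6
¬((q · q) + (q ⇒ p)) = ¬1/6 = 0
¬(q ⇒ q) + ¬((q · q) + (q ⇒ p)) = 0 + 0 = 0
q · q = 1/6 · 1/6 = 1/6
q · q = 1/6 · 1/6 = 1/6
p · q = 0 · 1/6 = 0
(q · q) ⇒ (p · q) = 1/6 ⇒ 0 = 0
(q · q) + ((q · q) ⇒ (p · q)) = 1/6 + 0 = 1/6
(¬(q ⇒ q) + ¬((q · q) + (q ⇒ p))) + ((q · q) + ((q · q) ⇒ (p · q))) = 0 + 1/6 = 1/6
No assignment yields a value below 1/6, so this is the minimum.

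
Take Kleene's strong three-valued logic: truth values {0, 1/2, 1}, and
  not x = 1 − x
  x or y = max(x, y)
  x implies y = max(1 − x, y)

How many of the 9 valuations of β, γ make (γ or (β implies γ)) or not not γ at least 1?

5

β = 0, γ = 0 ↦ 1  ≥
β = 0, γ = 1/2 ↦ 1  ≥
β = 0, γ = 1 ↦ 1  ≥
β = 1/2, γ = 0 ↦ 1/2  <
β = 1/2, γ = 1/2 ↦ 1/2  <
β = 1/2, γ = 1 ↦ 1  ≥
β = 1, γ = 0 ↦ 0  <
β = 1, γ = 1/2 ↦ 1/2  <
β = 1, γ = 1 ↦ 1  ≥
So 5 of the 9 assignments meet the threshold.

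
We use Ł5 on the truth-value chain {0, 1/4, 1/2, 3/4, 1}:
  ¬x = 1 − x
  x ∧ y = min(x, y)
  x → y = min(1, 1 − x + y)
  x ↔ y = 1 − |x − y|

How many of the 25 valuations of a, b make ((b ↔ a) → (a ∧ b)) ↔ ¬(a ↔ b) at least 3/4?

16

value 1: 9 assignments (counts)
value 3/4: 7 assignments (counts)
value 1/2: 5 assignments
value 1/4: 3 assignments
value 0: 1 assignment
So 16 of the 25 assignments meet the threshold.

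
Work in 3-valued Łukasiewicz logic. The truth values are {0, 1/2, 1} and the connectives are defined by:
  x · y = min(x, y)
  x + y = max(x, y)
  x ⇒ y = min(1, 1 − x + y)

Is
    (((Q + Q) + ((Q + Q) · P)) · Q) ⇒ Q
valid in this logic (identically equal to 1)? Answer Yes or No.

P = 0, Q = 0 ↦ 1
P = 0, Q = 1/2 ↦ 1
P = 0, Q = 1 ↦ 1
P = 1/2, Q = 0 ↦ 1
P = 1/2, Q = 1/2 ↦ 1
P = 1/2, Q = 1 ↦ 1
P = 1, Q = 0 ↦ 1
P = 1, Q = 1/2 ↦ 1
P = 1, Q = 1 ↦ 1
Every assignment gives a value ≥ 1.

Yes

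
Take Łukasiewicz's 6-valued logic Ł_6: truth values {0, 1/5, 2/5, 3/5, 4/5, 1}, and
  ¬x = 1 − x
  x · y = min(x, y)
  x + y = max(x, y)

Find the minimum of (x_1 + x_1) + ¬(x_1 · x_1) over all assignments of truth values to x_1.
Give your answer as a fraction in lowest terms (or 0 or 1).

3/5

Take x_1 = 2/5:
x_1 + x_1 = 2/5 + 2/5 = 2/5
x_1 · x_1 = 2/5 · 2/5 = 2/5
¬(x_1 · x_1) = ¬2/5 = 3/5
(x_1 + x_1) + ¬(x_1 · x_1) = 2/5 + 3/5 = 3/5
No assignment yields a value below 3/5, so this is the minimum.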